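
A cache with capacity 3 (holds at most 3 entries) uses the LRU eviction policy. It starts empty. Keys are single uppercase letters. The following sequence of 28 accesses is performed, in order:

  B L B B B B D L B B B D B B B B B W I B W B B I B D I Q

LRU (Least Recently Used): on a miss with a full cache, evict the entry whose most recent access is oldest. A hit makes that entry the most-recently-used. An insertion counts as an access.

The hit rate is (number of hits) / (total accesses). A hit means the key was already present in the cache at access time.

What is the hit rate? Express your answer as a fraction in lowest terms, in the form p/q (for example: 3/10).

LRU simulation (capacity=3):
  1. access B: MISS. Cache (LRU->MRU): [B]
  2. access L: MISS. Cache (LRU->MRU): [B L]
  3. access B: HIT. Cache (LRU->MRU): [L B]
  4. access B: HIT. Cache (LRU->MRU): [L B]
  5. access B: HIT. Cache (LRU->MRU): [L B]
  6. access B: HIT. Cache (LRU->MRU): [L B]
  7. access D: MISS. Cache (LRU->MRU): [L B D]
  8. access L: HIT. Cache (LRU->MRU): [B D L]
  9. access B: HIT. Cache (LRU->MRU): [D L B]
  10. access B: HIT. Cache (LRU->MRU): [D L B]
  11. access B: HIT. Cache (LRU->MRU): [D L B]
  12. access D: HIT. Cache (LRU->MRU): [L B D]
  13. access B: HIT. Cache (LRU->MRU): [L D B]
  14. access B: HIT. Cache (LRU->MRU): [L D B]
  15. access B: HIT. Cache (LRU->MRU): [L D B]
  16. access B: HIT. Cache (LRU->MRU): [L D B]
  17. access B: HIT. Cache (LRU->MRU): [L D B]
  18. access W: MISS, evict L. Cache (LRU->MRU): [D B W]
  19. access I: MISS, evict D. Cache (LRU->MRU): [B W I]
  20. access B: HIT. Cache (LRU->MRU): [W I B]
  21. access W: HIT. Cache (LRU->MRU): [I B W]
  22. access B: HIT. Cache (LRU->MRU): [I W B]
  23. access B: HIT. Cache (LRU->MRU): [I W B]
  24. access I: HIT. Cache (LRU->MRU): [W B I]
  25. access B: HIT. Cache (LRU->MRU): [W I B]
  26. access D: MISS, evict W. Cache (LRU->MRU): [I B D]
  27. access I: HIT. Cache (LRU->MRU): [B D I]
  28. access Q: MISS, evict B. Cache (LRU->MRU): [D I Q]
Total: 21 hits, 7 misses, 4 evictions

Hit rate = 21/28 = 3/4

Answer: 3/4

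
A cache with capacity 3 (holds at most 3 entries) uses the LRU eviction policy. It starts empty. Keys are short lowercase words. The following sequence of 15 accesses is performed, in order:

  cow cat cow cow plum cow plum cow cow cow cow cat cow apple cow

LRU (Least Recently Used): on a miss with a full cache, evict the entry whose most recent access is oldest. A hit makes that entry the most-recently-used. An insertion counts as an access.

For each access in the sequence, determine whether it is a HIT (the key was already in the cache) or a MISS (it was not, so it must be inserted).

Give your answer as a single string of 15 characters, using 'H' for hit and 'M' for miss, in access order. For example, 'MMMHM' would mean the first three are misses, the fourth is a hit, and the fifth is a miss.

Answer: MMHHMHHHHHHHHMH

Derivation:
LRU simulation (capacity=3):
  1. access cow: MISS. Cache (LRU->MRU): [cow]
  2. access cat: MISS. Cache (LRU->MRU): [cow cat]
  3. access cow: HIT. Cache (LRU->MRU): [cat cow]
  4. access cow: HIT. Cache (LRU->MRU): [cat cow]
  5. access plum: MISS. Cache (LRU->MRU): [cat cow plum]
  6. access cow: HIT. Cache (LRU->MRU): [cat plum cow]
  7. access plum: HIT. Cache (LRU->MRU): [cat cow plum]
  8. access cow: HIT. Cache (LRU->MRU): [cat plum cow]
  9. access cow: HIT. Cache (LRU->MRU): [cat plum cow]
  10. access cow: HIT. Cache (LRU->MRU): [cat plum cow]
  11. access cow: HIT. Cache (LRU->MRU): [cat plum cow]
  12. access cat: HIT. Cache (LRU->MRU): [plum cow cat]
  13. access cow: HIT. Cache (LRU->MRU): [plum cat cow]
  14. access apple: MISS, evict plum. Cache (LRU->MRU): [cat cow apple]
  15. access cow: HIT. Cache (LRU->MRU): [cat apple cow]
Total: 11 hits, 4 misses, 1 evictions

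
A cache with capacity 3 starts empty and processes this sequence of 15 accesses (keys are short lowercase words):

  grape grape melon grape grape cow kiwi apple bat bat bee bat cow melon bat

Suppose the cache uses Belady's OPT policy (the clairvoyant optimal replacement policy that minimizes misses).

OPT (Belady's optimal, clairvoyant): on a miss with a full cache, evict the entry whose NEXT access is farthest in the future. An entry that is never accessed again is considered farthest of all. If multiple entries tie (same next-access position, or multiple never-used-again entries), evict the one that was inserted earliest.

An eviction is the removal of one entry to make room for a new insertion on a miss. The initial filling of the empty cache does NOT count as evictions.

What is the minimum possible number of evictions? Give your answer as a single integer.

Answer: 5

Derivation:
OPT (Belady) simulation (capacity=3):
  1. access grape: MISS. Cache: [grape]
  2. access grape: HIT. Next use of grape: step 4. Cache: [grape]
  3. access melon: MISS. Cache: [grape melon]
  4. access grape: HIT. Next use of grape: step 5. Cache: [grape melon]
  5. access grape: HIT. Next use of grape: never. Cache: [grape melon]
  6. access cow: MISS. Cache: [grape melon cow]
  7. access kiwi: MISS, evict grape (next use: never). Cache: [melon cow kiwi]
  8. access apple: MISS, evict kiwi (next use: never). Cache: [melon cow apple]
  9. access bat: MISS, evict apple (next use: never). Cache: [melon cow bat]
  10. access bat: HIT. Next use of bat: step 12. Cache: [melon cow bat]
  11. access bee: MISS, evict melon (next use: step 14). Cache: [cow bat bee]
  12. access bat: HIT. Next use of bat: step 15. Cache: [cow bat bee]
  13. access cow: HIT. Next use of cow: never. Cache: [cow bat bee]
  14. access melon: MISS, evict cow (next use: never). Cache: [bat bee melon]
  15. access bat: HIT. Next use of bat: never. Cache: [bat bee melon]
Total: 7 hits, 8 misses, 5 evictions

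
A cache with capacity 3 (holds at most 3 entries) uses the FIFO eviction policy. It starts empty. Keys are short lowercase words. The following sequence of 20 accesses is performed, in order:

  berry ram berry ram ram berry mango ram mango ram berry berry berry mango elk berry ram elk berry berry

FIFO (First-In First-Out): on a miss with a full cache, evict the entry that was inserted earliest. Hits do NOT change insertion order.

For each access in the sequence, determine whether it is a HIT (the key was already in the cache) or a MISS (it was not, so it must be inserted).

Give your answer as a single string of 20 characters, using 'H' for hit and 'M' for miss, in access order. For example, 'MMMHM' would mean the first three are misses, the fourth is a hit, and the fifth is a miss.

Answer: MMHHHHMHHHHHHHMMMHHH

Derivation:
FIFO simulation (capacity=3):
  1. access berry: MISS. Cache (old->new): [berry]
  2. access ram: MISS. Cache (old->new): [berry ram]
  3. access berry: HIT. Cache (old->new): [berry ram]
  4. access ram: HIT. Cache (old->new): [berry ram]
  5. access ram: HIT. Cache (old->new): [berry ram]
  6. access berry: HIT. Cache (old->new): [berry ram]
  7. access mango: MISS. Cache (old->new): [berry ram mango]
  8. access ram: HIT. Cache (old->new): [berry ram mango]
  9. access mango: HIT. Cache (old->new): [berry ram mango]
  10. access ram: HIT. Cache (old->new): [berry ram mango]
  11. access berry: HIT. Cache (old->new): [berry ram mango]
  12. access berry: HIT. Cache (old->new): [berry ram mango]
  13. access berry: HIT. Cache (old->new): [berry ram mango]
  14. access mango: HIT. Cache (old->new): [berry ram mango]
  15. access elk: MISS, evict berry. Cache (old->new): [ram mango elk]
  16. access berry: MISS, evict ram. Cache (old->new): [mango elk berry]
  17. access ram: MISS, evict mango. Cache (old->new): [elk berry ram]
  18. access elk: HIT. Cache (old->new): [elk berry ram]
  19. access berry: HIT. Cache (old->new): [elk berry ram]
  20. access berry: HIT. Cache (old->new): [elk berry ram]
Total: 14 hits, 6 misses, 3 evictions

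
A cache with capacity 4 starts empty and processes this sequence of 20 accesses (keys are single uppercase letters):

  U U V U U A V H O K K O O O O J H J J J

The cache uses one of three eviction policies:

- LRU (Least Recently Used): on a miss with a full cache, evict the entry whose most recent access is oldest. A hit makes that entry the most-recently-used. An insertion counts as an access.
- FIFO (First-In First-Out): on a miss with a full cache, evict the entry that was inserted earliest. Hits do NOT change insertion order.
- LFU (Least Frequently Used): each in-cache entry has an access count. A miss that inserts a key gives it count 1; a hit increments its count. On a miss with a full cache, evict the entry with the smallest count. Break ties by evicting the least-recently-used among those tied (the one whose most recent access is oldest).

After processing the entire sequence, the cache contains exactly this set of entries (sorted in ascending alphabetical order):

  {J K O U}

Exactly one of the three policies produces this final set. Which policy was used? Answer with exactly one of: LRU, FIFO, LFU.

Answer: LFU

Derivation:
Simulating under each policy and comparing final sets:
  LRU: final set = {H J K O} -> differs
  FIFO: final set = {H J K O} -> differs
  LFU: final set = {J K O U} -> MATCHES target
Only LFU produces the target set.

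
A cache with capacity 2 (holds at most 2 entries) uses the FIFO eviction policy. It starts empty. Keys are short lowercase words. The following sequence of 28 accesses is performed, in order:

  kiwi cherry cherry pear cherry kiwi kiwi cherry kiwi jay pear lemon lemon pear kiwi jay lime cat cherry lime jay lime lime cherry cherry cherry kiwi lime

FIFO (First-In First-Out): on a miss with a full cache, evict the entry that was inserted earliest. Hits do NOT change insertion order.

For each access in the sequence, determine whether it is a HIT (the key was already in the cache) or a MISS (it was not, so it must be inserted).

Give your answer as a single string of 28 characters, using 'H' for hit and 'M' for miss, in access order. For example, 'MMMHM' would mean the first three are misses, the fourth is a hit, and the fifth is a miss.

Answer: MMHMHMHMHMMMHHMMMMMMMHHMHHMM

Derivation:
FIFO simulation (capacity=2):
  1. access kiwi: MISS. Cache (old->new): [kiwi]
  2. access cherry: MISS. Cache (old->new): [kiwi cherry]
  3. access cherry: HIT. Cache (old->new): [kiwi cherry]
  4. access pear: MISS, evict kiwi. Cache (old->new): [cherry pear]
  5. access cherry: HIT. Cache (old->new): [cherry pear]
  6. access kiwi: MISS, evict cherry. Cache (old->new): [pear kiwi]
  7. access kiwi: HIT. Cache (old->new): [pear kiwi]
  8. access cherry: MISS, evict pear. Cache (old->new): [kiwi cherry]
  9. access kiwi: HIT. Cache (old->new): [kiwi cherry]
  10. access jay: MISS, evict kiwi. Cache (old->new): [cherry jay]
  11. access pear: MISS, evict cherry. Cache (old->new): [jay pear]
  12. access lemon: MISS, evict jay. Cache (old->new): [pear lemon]
  13. access lemon: HIT. Cache (old->new): [pear lemon]
  14. access pear: HIT. Cache (old->new): [pear lemon]
  15. access kiwi: MISS, evict pear. Cache (old->new): [lemon kiwi]
  16. access jay: MISS, evict lemon. Cache (old->new): [kiwi jay]
  17. access lime: MISS, evict kiwi. Cache (old->new): [jay lime]
  18. access cat: MISS, evict jay. Cache (old->new): [lime cat]
  19. access cherry: MISS, evict lime. Cache (old->new): [cat cherry]
  20. access lime: MISS, evict cat. Cache (old->new): [cherry lime]
  21. access jay: MISS, evict cherry. Cache (old->new): [lime jay]
  22. access lime: HIT. Cache (old->new): [lime jay]
  23. access lime: HIT. Cache (old->new): [lime jay]
  24. access cherry: MISS, evict lime. Cache (old->new): [jay cherry]
  25. access cherry: HIT. Cache (old->new): [jay cherry]
  26. access cherry: HIT. Cache (old->new): [jay cherry]
  27. access kiwi: MISS, evict jay. Cache (old->new): [cherry kiwi]
  28. access lime: MISS, evict cherry. Cache (old->new): [kiwi lime]
Total: 10 hits, 18 misses, 16 evictions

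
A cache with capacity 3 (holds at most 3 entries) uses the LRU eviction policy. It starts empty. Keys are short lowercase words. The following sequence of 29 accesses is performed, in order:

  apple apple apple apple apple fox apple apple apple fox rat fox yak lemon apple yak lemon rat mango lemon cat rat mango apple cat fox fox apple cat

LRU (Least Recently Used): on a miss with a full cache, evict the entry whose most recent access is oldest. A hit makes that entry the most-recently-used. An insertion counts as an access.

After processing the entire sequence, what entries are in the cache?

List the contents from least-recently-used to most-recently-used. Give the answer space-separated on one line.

Answer: fox apple cat

Derivation:
LRU simulation (capacity=3):
  1. access apple: MISS. Cache (LRU->MRU): [apple]
  2. access apple: HIT. Cache (LRU->MRU): [apple]
  3. access apple: HIT. Cache (LRU->MRU): [apple]
  4. access apple: HIT. Cache (LRU->MRU): [apple]
  5. access apple: HIT. Cache (LRU->MRU): [apple]
  6. access fox: MISS. Cache (LRU->MRU): [apple fox]
  7. access apple: HIT. Cache (LRU->MRU): [fox apple]
  8. access apple: HIT. Cache (LRU->MRU): [fox apple]
  9. access apple: HIT. Cache (LRU->MRU): [fox apple]
  10. access fox: HIT. Cache (LRU->MRU): [apple fox]
  11. access rat: MISS. Cache (LRU->MRU): [apple fox rat]
  12. access fox: HIT. Cache (LRU->MRU): [apple rat fox]
  13. access yak: MISS, evict apple. Cache (LRU->MRU): [rat fox yak]
  14. access lemon: MISS, evict rat. Cache (LRU->MRU): [fox yak lemon]
  15. access apple: MISS, evict fox. Cache (LRU->MRU): [yak lemon apple]
  16. access yak: HIT. Cache (LRU->MRU): [lemon apple yak]
  17. access lemon: HIT. Cache (LRU->MRU): [apple yak lemon]
  18. access rat: MISS, evict apple. Cache (LRU->MRU): [yak lemon rat]
  19. access mango: MISS, evict yak. Cache (LRU->MRU): [lemon rat mango]
  20. access lemon: HIT. Cache (LRU->MRU): [rat mango lemon]
  21. access cat: MISS, evict rat. Cache (LRU->MRU): [mango lemon cat]
  22. access rat: MISS, evict mango. Cache (LRU->MRU): [lemon cat rat]
  23. access mango: MISS, evict lemon. Cache (LRU->MRU): [cat rat mango]
  24. access apple: MISS, evict cat. Cache (LRU->MRU): [rat mango apple]
  25. access cat: MISS, evict rat. Cache (LRU->MRU): [mango apple cat]
  26. access fox: MISS, evict mango. Cache (LRU->MRU): [apple cat fox]
  27. access fox: HIT. Cache (LRU->MRU): [apple cat fox]
  28. access apple: HIT. Cache (LRU->MRU): [cat fox apple]
  29. access cat: HIT. Cache (LRU->MRU): [fox apple cat]
Total: 15 hits, 14 misses, 11 evictions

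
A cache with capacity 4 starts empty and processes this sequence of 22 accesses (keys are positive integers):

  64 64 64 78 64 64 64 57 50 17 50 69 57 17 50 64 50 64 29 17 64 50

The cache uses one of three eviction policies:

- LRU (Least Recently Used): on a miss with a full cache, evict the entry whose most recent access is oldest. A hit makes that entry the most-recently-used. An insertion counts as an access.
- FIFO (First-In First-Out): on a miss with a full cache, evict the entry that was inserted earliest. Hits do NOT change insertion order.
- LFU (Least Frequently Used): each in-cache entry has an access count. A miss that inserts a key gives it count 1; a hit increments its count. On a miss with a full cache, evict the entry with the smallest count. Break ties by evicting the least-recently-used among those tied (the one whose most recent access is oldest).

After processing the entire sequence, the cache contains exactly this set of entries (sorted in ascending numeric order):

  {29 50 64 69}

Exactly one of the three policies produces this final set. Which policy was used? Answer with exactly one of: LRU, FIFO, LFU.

Answer: FIFO

Derivation:
Simulating under each policy and comparing final sets:
  LRU: final set = {17 29 50 64} -> differs
  FIFO: final set = {29 50 64 69} -> MATCHES target
  LFU: final set = {17 29 50 64} -> differs
Only FIFO produces the target set.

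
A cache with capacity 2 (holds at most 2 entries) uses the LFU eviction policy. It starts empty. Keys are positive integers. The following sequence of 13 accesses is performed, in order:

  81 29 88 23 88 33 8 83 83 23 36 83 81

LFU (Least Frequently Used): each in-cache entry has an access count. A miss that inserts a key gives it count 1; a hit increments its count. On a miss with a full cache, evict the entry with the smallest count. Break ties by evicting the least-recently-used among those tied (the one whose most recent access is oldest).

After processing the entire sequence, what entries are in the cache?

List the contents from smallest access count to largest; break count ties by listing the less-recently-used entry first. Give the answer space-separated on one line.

Answer: 81 83

Derivation:
LFU simulation (capacity=2):
  1. access 81: MISS. Cache: [81(c=1)]
  2. access 29: MISS. Cache: [81(c=1) 29(c=1)]
  3. access 88: MISS, evict 81(c=1). Cache: [29(c=1) 88(c=1)]
  4. access 23: MISS, evict 29(c=1). Cache: [88(c=1) 23(c=1)]
  5. access 88: HIT, count now 2. Cache: [23(c=1) 88(c=2)]
  6. access 33: MISS, evict 23(c=1). Cache: [33(c=1) 88(c=2)]
  7. access 8: MISS, evict 33(c=1). Cache: [8(c=1) 88(c=2)]
  8. access 83: MISS, evict 8(c=1). Cache: [83(c=1) 88(c=2)]
  9. access 83: HIT, count now 2. Cache: [88(c=2) 83(c=2)]
  10. access 23: MISS, evict 88(c=2). Cache: [23(c=1) 83(c=2)]
  11. access 36: MISS, evict 23(c=1). Cache: [36(c=1) 83(c=2)]
  12. access 83: HIT, count now 3. Cache: [36(c=1) 83(c=3)]
  13. access 81: MISS, evict 36(c=1). Cache: [81(c=1) 83(c=3)]
Total: 3 hits, 10 misses, 8 evictions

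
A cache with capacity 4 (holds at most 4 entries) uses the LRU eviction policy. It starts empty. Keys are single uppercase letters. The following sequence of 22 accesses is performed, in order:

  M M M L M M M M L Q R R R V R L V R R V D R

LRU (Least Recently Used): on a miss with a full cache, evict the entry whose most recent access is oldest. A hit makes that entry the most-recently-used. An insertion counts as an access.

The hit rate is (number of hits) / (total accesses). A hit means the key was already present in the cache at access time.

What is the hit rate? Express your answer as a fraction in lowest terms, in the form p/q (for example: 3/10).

Answer: 8/11

Derivation:
LRU simulation (capacity=4):
  1. access M: MISS. Cache (LRU->MRU): [M]
  2. access M: HIT. Cache (LRU->MRU): [M]
  3. access M: HIT. Cache (LRU->MRU): [M]
  4. access L: MISS. Cache (LRU->MRU): [M L]
  5. access M: HIT. Cache (LRU->MRU): [L M]
  6. access M: HIT. Cache (LRU->MRU): [L M]
  7. access M: HIT. Cache (LRU->MRU): [L M]
  8. access M: HIT. Cache (LRU->MRU): [L M]
  9. access L: HIT. Cache (LRU->MRU): [M L]
  10. access Q: MISS. Cache (LRU->MRU): [M L Q]
  11. access R: MISS. Cache (LRU->MRU): [M L Q R]
  12. access R: HIT. Cache (LRU->MRU): [M L Q R]
  13. access R: HIT. Cache (LRU->MRU): [M L Q R]
  14. access V: MISS, evict M. Cache (LRU->MRU): [L Q R V]
  15. access R: HIT. Cache (LRU->MRU): [L Q V R]
  16. access L: HIT. Cache (LRU->MRU): [Q V R L]
  17. access V: HIT. Cache (LRU->MRU): [Q R L V]
  18. access R: HIT. Cache (LRU->MRU): [Q L V R]
  19. access R: HIT. Cache (LRU->MRU): [Q L V R]
  20. access V: HIT. Cache (LRU->MRU): [Q L R V]
  21. access D: MISS, evict Q. Cache (LRU->MRU): [L R V D]
  22. access R: HIT. Cache (LRU->MRU): [L V D R]
Total: 16 hits, 6 misses, 2 evictions

Hit rate = 16/22 = 8/11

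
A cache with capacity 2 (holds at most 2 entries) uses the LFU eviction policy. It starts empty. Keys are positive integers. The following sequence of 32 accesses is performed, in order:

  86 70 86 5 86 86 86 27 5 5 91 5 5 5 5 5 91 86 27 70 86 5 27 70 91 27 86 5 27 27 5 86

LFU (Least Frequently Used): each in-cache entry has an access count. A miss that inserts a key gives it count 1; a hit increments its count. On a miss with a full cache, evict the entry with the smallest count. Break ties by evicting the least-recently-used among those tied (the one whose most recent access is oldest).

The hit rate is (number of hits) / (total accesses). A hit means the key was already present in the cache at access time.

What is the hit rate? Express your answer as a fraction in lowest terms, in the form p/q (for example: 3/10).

Answer: 13/32

Derivation:
LFU simulation (capacity=2):
  1. access 86: MISS. Cache: [86(c=1)]
  2. access 70: MISS. Cache: [86(c=1) 70(c=1)]
  3. access 86: HIT, count now 2. Cache: [70(c=1) 86(c=2)]
  4. access 5: MISS, evict 70(c=1). Cache: [5(c=1) 86(c=2)]
  5. access 86: HIT, count now 3. Cache: [5(c=1) 86(c=3)]
  6. access 86: HIT, count now 4. Cache: [5(c=1) 86(c=4)]
  7. access 86: HIT, count now 5. Cache: [5(c=1) 86(c=5)]
  8. access 27: MISS, evict 5(c=1). Cache: [27(c=1) 86(c=5)]
  9. access 5: MISS, evict 27(c=1). Cache: [5(c=1) 86(c=5)]
  10. access 5: HIT, count now 2. Cache: [5(c=2) 86(c=5)]
  11. access 91: MISS, evict 5(c=2). Cache: [91(c=1) 86(c=5)]
  12. access 5: MISS, evict 91(c=1). Cache: [5(c=1) 86(c=5)]
  13. access 5: HIT, count now 2. Cache: [5(c=2) 86(c=5)]
  14. access 5: HIT, count now 3. Cache: [5(c=3) 86(c=5)]
  15. access 5: HIT, count now 4. Cache: [5(c=4) 86(c=5)]
  16. access 5: HIT, count now 5. Cache: [86(c=5) 5(c=5)]
  17. access 91: MISS, evict 86(c=5). Cache: [91(c=1) 5(c=5)]
  18. access 86: MISS, evict 91(c=1). Cache: [86(c=1) 5(c=5)]
  19. access 27: MISS, evict 86(c=1). Cache: [27(c=1) 5(c=5)]
  20. access 70: MISS, evict 27(c=1). Cache: [70(c=1) 5(c=5)]
  21. access 86: MISS, evict 70(c=1). Cache: [86(c=1) 5(c=5)]
  22. access 5: HIT, count now 6. Cache: [86(c=1) 5(c=6)]
  23. access 27: MISS, evict 86(c=1). Cache: [27(c=1) 5(c=6)]
  24. access 70: MISS, evict 27(c=1). Cache: [70(c=1) 5(c=6)]
  25. access 91: MISS, evict 70(c=1). Cache: [91(c=1) 5(c=6)]
  26. access 27: MISS, evict 91(c=1). Cache: [27(c=1) 5(c=6)]
  27. access 86: MISS, evict 27(c=1). Cache: [86(c=1) 5(c=6)]
  28. access 5: HIT, count now 7. Cache: [86(c=1) 5(c=7)]
  29. access 27: MISS, evict 86(c=1). Cache: [27(c=1) 5(c=7)]
  30. access 27: HIT, count now 2. Cache: [27(c=2) 5(c=7)]
  31. access 5: HIT, count now 8. Cache: [27(c=2) 5(c=8)]
  32. access 86: MISS, evict 27(c=2). Cache: [86(c=1) 5(c=8)]
Total: 13 hits, 19 misses, 17 evictions

Hit rate = 13/32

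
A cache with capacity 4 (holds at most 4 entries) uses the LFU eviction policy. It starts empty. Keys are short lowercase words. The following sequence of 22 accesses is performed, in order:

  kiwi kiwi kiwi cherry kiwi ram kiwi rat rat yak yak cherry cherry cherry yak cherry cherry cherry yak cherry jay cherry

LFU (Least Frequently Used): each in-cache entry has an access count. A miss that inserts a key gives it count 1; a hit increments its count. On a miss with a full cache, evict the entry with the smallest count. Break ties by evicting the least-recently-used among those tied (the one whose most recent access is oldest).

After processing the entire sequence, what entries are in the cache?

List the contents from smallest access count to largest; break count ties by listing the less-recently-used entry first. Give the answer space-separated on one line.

Answer: jay yak kiwi cherry

Derivation:
LFU simulation (capacity=4):
  1. access kiwi: MISS. Cache: [kiwi(c=1)]
  2. access kiwi: HIT, count now 2. Cache: [kiwi(c=2)]
  3. access kiwi: HIT, count now 3. Cache: [kiwi(c=3)]
  4. access cherry: MISS. Cache: [cherry(c=1) kiwi(c=3)]
  5. access kiwi: HIT, count now 4. Cache: [cherry(c=1) kiwi(c=4)]
  6. access ram: MISS. Cache: [cherry(c=1) ram(c=1) kiwi(c=4)]
  7. access kiwi: HIT, count now 5. Cache: [cherry(c=1) ram(c=1) kiwi(c=5)]
  8. access rat: MISS. Cache: [cherry(c=1) ram(c=1) rat(c=1) kiwi(c=5)]
  9. access rat: HIT, count now 2. Cache: [cherry(c=1) ram(c=1) rat(c=2) kiwi(c=5)]
  10. access yak: MISS, evict cherry(c=1). Cache: [ram(c=1) yak(c=1) rat(c=2) kiwi(c=5)]
  11. access yak: HIT, count now 2. Cache: [ram(c=1) rat(c=2) yak(c=2) kiwi(c=5)]
  12. access cherry: MISS, evict ram(c=1). Cache: [cherry(c=1) rat(c=2) yak(c=2) kiwi(c=5)]
  13. access cherry: HIT, count now 2. Cache: [rat(c=2) yak(c=2) cherry(c=2) kiwi(c=5)]
  14. access cherry: HIT, count now 3. Cache: [rat(c=2) yak(c=2) cherry(c=3) kiwi(c=5)]
  15. access yak: HIT, count now 3. Cache: [rat(c=2) cherry(c=3) yak(c=3) kiwi(c=5)]
  16. access cherry: HIT, count now 4. Cache: [rat(c=2) yak(c=3) cherry(c=4) kiwi(c=5)]
  17. access cherry: HIT, count now 5. Cache: [rat(c=2) yak(c=3) kiwi(c=5) cherry(c=5)]
  18. access cherry: HIT, count now 6. Cache: [rat(c=2) yak(c=3) kiwi(c=5) cherry(c=6)]
  19. access yak: HIT, count now 4. Cache: [rat(c=2) yak(c=4) kiwi(c=5) cherry(c=6)]
  20. access cherry: HIT, count now 7. Cache: [rat(c=2) yak(c=4) kiwi(c=5) cherry(c=7)]
  21. access jay: MISS, evict rat(c=2). Cache: [jay(c=1) yak(c=4) kiwi(c=5) cherry(c=7)]
  22. access cherry: HIT, count now 8. Cache: [jay(c=1) yak(c=4) kiwi(c=5) cherry(c=8)]
Total: 15 hits, 7 misses, 3 evictions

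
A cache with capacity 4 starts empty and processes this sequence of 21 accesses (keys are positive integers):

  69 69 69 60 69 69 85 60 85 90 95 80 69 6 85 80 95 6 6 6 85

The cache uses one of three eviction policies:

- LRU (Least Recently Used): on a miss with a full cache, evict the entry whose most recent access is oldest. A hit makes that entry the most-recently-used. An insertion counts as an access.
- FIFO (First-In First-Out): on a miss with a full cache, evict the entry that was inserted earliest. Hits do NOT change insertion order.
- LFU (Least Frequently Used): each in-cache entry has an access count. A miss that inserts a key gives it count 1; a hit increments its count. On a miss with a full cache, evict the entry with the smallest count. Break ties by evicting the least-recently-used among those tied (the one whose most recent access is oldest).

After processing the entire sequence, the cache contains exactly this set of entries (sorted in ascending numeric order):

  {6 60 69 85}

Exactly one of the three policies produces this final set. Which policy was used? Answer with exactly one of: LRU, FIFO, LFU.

Simulating under each policy and comparing final sets:
  LRU: final set = {6 80 85 95} -> differs
  FIFO: final set = {6 69 85 95} -> differs
  LFU: final set = {6 60 69 85} -> MATCHES target
Only LFU produces the target set.

Answer: LFU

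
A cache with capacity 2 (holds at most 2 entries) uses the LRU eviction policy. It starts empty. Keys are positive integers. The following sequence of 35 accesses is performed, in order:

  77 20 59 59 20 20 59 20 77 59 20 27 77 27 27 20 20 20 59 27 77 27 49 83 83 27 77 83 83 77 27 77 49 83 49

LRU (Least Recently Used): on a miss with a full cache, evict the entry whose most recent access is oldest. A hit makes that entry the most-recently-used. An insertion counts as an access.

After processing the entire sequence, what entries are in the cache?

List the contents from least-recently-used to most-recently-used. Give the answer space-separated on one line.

LRU simulation (capacity=2):
  1. access 77: MISS. Cache (LRU->MRU): [77]
  2. access 20: MISS. Cache (LRU->MRU): [77 20]
  3. access 59: MISS, evict 77. Cache (LRU->MRU): [20 59]
  4. access 59: HIT. Cache (LRU->MRU): [20 59]
  5. access 20: HIT. Cache (LRU->MRU): [59 20]
  6. access 20: HIT. Cache (LRU->MRU): [59 20]
  7. access 59: HIT. Cache (LRU->MRU): [20 59]
  8. access 20: HIT. Cache (LRU->MRU): [59 20]
  9. access 77: MISS, evict 59. Cache (LRU->MRU): [20 77]
  10. access 59: MISS, evict 20. Cache (LRU->MRU): [77 59]
  11. access 20: MISS, evict 77. Cache (LRU->MRU): [59 20]
  12. access 27: MISS, evict 59. Cache (LRU->MRU): [20 27]
  13. access 77: MISS, evict 20. Cache (LRU->MRU): [27 77]
  14. access 27: HIT. Cache (LRU->MRU): [77 27]
  15. access 27: HIT. Cache (LRU->MRU): [77 27]
  16. access 20: MISS, evict 77. Cache (LRU->MRU): [27 20]
  17. access 20: HIT. Cache (LRU->MRU): [27 20]
  18. access 20: HIT. Cache (LRU->MRU): [27 20]
  19. access 59: MISS, evict 27. Cache (LRU->MRU): [20 59]
  20. access 27: MISS, evict 20. Cache (LRU->MRU): [59 27]
  21. access 77: MISS, evict 59. Cache (LRU->MRU): [27 77]
  22. access 27: HIT. Cache (LRU->MRU): [77 27]
  23. access 49: MISS, evict 77. Cache (LRU->MRU): [27 49]
  24. access 83: MISS, evict 27. Cache (LRU->MRU): [49 83]
  25. access 83: HIT. Cache (LRU->MRU): [49 83]
  26. access 27: MISS, evict 49. Cache (LRU->MRU): [83 27]
  27. access 77: MISS, evict 83. Cache (LRU->MRU): [27 77]
  28. access 83: MISS, evict 27. Cache (LRU->MRU): [77 83]
  29. access 83: HIT. Cache (LRU->MRU): [77 83]
  30. access 77: HIT. Cache (LRU->MRU): [83 77]
  31. access 27: MISS, evict 83. Cache (LRU->MRU): [77 27]
  32. access 77: HIT. Cache (LRU->MRU): [27 77]
  33. access 49: MISS, evict 27. Cache (LRU->MRU): [77 49]
  34. access 83: MISS, evict 77. Cache (LRU->MRU): [49 83]
  35. access 49: HIT. Cache (LRU->MRU): [83 49]
Total: 15 hits, 20 misses, 18 evictions

Answer: 83 49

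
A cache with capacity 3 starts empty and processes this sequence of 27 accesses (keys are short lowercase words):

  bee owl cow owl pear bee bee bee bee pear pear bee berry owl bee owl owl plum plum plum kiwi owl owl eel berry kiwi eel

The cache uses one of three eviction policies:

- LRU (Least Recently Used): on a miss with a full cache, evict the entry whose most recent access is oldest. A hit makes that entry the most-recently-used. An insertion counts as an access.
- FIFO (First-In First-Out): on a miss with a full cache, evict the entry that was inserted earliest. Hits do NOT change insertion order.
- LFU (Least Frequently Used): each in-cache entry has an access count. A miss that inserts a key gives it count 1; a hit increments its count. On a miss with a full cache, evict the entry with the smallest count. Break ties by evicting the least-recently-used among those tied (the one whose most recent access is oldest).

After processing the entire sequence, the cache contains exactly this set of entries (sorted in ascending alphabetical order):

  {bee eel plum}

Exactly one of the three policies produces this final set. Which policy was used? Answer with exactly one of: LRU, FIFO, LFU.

Simulating under each policy and comparing final sets:
  LRU: final set = {berry eel kiwi} -> differs
  FIFO: final set = {berry eel kiwi} -> differs
  LFU: final set = {bee eel plum} -> MATCHES target
Only LFU produces the target set.

Answer: LFU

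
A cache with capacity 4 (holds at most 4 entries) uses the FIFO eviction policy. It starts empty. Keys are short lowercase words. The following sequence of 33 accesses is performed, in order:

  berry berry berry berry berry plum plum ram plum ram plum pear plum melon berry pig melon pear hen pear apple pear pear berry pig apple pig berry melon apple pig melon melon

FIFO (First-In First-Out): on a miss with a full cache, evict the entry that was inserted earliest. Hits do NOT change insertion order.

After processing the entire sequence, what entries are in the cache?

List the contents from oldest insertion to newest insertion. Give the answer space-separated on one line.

FIFO simulation (capacity=4):
  1. access berry: MISS. Cache (old->new): [berry]
  2. access berry: HIT. Cache (old->new): [berry]
  3. access berry: HIT. Cache (old->new): [berry]
  4. access berry: HIT. Cache (old->new): [berry]
  5. access berry: HIT. Cache (old->new): [berry]
  6. access plum: MISS. Cache (old->new): [berry plum]
  7. access plum: HIT. Cache (old->new): [berry plum]
  8. access ram: MISS. Cache (old->new): [berry plum ram]
  9. access plum: HIT. Cache (old->new): [berry plum ram]
  10. access ram: HIT. Cache (old->new): [berry plum ram]
  11. access plum: HIT. Cache (old->new): [berry plum ram]
  12. access pear: MISS. Cache (old->new): [berry plum ram pear]
  13. access plum: HIT. Cache (old->new): [berry plum ram pear]
  14. access melon: MISS, evict berry. Cache (old->new): [plum ram pear melon]
  15. access berry: MISS, evict plum. Cache (old->new): [ram pear melon berry]
  16. access pig: MISS, evict ram. Cache (old->new): [pear melon berry pig]
  17. access melon: HIT. Cache (old->new): [pear melon berry pig]
  18. access pear: HIT. Cache (old->new): [pear melon berry pig]
  19. access hen: MISS, evict pear. Cache (old->new): [melon berry pig hen]
  20. access pear: MISS, evict melon. Cache (old->new): [berry pig hen pear]
  21. access apple: MISS, evict berry. Cache (old->new): [pig hen pear apple]
  22. access pear: HIT. Cache (old->new): [pig hen pear apple]
  23. access pear: HIT. Cache (old->new): [pig hen pear apple]
  24. access berry: MISS, evict pig. Cache (old->new): [hen pear apple berry]
  25. access pig: MISS, evict hen. Cache (old->new): [pear apple berry pig]
  26. access apple: HIT. Cache (old->new): [pear apple berry pig]
  27. access pig: HIT. Cache (old->new): [pear apple berry pig]
  28. access berry: HIT. Cache (old->new): [pear apple berry pig]
  29. access melon: MISS, evict pear. Cache (old->new): [apple berry pig melon]
  30. access apple: HIT. Cache (old->new): [apple berry pig melon]
  31. access pig: HIT. Cache (old->new): [apple berry pig melon]
  32. access melon: HIT. Cache (old->new): [apple berry pig melon]
  33. access melon: HIT. Cache (old->new): [apple berry pig melon]
Total: 20 hits, 13 misses, 9 evictions

Answer: apple berry pig melon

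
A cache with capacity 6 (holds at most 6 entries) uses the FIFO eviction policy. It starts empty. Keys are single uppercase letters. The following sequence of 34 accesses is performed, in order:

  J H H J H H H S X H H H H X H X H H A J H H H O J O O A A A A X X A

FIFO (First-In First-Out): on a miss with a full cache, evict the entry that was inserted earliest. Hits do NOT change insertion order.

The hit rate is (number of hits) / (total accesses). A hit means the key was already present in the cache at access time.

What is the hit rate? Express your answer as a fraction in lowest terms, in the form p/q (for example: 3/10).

FIFO simulation (capacity=6):
  1. access J: MISS. Cache (old->new): [J]
  2. access H: MISS. Cache (old->new): [J H]
  3. access H: HIT. Cache (old->new): [J H]
  4. access J: HIT. Cache (old->new): [J H]
  5. access H: HIT. Cache (old->new): [J H]
  6. access H: HIT. Cache (old->new): [J H]
  7. access H: HIT. Cache (old->new): [J H]
  8. access S: MISS. Cache (old->new): [J H S]
  9. access X: MISS. Cache (old->new): [J H S X]
  10. access H: HIT. Cache (old->new): [J H S X]
  11. access H: HIT. Cache (old->new): [J H S X]
  12. access H: HIT. Cache (old->new): [J H S X]
  13. access H: HIT. Cache (old->new): [J H S X]
  14. access X: HIT. Cache (old->new): [J H S X]
  15. access H: HIT. Cache (old->new): [J H S X]
  16. access X: HIT. Cache (old->new): [J H S X]
  17. access H: HIT. Cache (old->new): [J H S X]
  18. access H: HIT. Cache (old->new): [J H S X]
  19. access A: MISS. Cache (old->new): [J H S X A]
  20. access J: HIT. Cache (old->new): [J H S X A]
  21. access H: HIT. Cache (old->new): [J H S X A]
  22. access H: HIT. Cache (old->new): [J H S X A]
  23. access H: HIT. Cache (old->new): [J H S X A]
  24. access O: MISS. Cache (old->new): [J H S X A O]
  25. access J: HIT. Cache (old->new): [J H S X A O]
  26. access O: HIT. Cache (old->new): [J H S X A O]
  27. access O: HIT. Cache (old->new): [J H S X A O]
  28. access A: HIT. Cache (old->new): [J H S X A O]
  29. access A: HIT. Cache (old->new): [J H S X A O]
  30. access A: HIT. Cache (old->new): [J H S X A O]
  31. access A: HIT. Cache (old->new): [J H S X A O]
  32. access X: HIT. Cache (old->new): [J H S X A O]
  33. access X: HIT. Cache (old->new): [J H S X A O]
  34. access A: HIT. Cache (old->new): [J H S X A O]
Total: 28 hits, 6 misses, 0 evictions

Hit rate = 28/34 = 14/17

Answer: 14/17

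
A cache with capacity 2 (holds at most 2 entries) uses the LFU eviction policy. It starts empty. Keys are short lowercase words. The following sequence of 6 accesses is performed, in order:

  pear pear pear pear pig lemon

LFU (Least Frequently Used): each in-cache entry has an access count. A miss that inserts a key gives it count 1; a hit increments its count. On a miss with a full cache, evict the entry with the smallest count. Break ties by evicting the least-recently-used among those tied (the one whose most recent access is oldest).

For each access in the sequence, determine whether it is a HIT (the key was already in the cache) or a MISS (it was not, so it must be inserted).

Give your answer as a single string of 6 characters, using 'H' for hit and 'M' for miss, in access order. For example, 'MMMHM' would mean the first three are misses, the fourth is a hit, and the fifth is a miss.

LFU simulation (capacity=2):
  1. access pear: MISS. Cache: [pear(c=1)]
  2. access pear: HIT, count now 2. Cache: [pear(c=2)]
  3. access pear: HIT, count now 3. Cache: [pear(c=3)]
  4. access pear: HIT, count now 4. Cache: [pear(c=4)]
  5. access pig: MISS. Cache: [pig(c=1) pear(c=4)]
  6. access lemon: MISS, evict pig(c=1). Cache: [lemon(c=1) pear(c=4)]
Total: 3 hits, 3 misses, 1 evictions

Answer: MHHHMM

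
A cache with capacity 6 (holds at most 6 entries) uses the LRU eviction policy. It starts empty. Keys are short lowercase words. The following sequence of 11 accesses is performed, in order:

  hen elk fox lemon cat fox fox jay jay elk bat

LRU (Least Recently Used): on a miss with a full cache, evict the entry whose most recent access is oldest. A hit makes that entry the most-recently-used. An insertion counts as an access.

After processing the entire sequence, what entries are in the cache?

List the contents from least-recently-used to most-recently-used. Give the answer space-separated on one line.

LRU simulation (capacity=6):
  1. access hen: MISS. Cache (LRU->MRU): [hen]
  2. access elk: MISS. Cache (LRU->MRU): [hen elk]
  3. access fox: MISS. Cache (LRU->MRU): [hen elk fox]
  4. access lemon: MISS. Cache (LRU->MRU): [hen elk fox lemon]
  5. access cat: MISS. Cache (LRU->MRU): [hen elk fox lemon cat]
  6. access fox: HIT. Cache (LRU->MRU): [hen elk lemon cat fox]
  7. access fox: HIT. Cache (LRU->MRU): [hen elk lemon cat fox]
  8. access jay: MISS. Cache (LRU->MRU): [hen elk lemon cat fox jay]
  9. access jay: HIT. Cache (LRU->MRU): [hen elk lemon cat fox jay]
  10. access elk: HIT. Cache (LRU->MRU): [hen lemon cat fox jay elk]
  11. access bat: MISS, evict hen. Cache (LRU->MRU): [lemon cat fox jay elk bat]
Total: 4 hits, 7 misses, 1 evictions

Answer: lemon cat fox jay elk bat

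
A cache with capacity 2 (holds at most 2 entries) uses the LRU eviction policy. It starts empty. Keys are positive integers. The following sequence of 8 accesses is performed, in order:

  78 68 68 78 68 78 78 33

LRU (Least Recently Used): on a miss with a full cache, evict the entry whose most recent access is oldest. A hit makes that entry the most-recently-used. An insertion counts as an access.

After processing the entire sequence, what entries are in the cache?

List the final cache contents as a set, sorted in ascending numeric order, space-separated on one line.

Answer: 33 78

Derivation:
LRU simulation (capacity=2):
  1. access 78: MISS. Cache (LRU->MRU): [78]
  2. access 68: MISS. Cache (LRU->MRU): [78 68]
  3. access 68: HIT. Cache (LRU->MRU): [78 68]
  4. access 78: HIT. Cache (LRU->MRU): [68 78]
  5. access 68: HIT. Cache (LRU->MRU): [78 68]
  6. access 78: HIT. Cache (LRU->MRU): [68 78]
  7. access 78: HIT. Cache (LRU->MRU): [68 78]
  8. access 33: MISS, evict 68. Cache (LRU->MRU): [78 33]
Total: 5 hits, 3 misses, 1 evictions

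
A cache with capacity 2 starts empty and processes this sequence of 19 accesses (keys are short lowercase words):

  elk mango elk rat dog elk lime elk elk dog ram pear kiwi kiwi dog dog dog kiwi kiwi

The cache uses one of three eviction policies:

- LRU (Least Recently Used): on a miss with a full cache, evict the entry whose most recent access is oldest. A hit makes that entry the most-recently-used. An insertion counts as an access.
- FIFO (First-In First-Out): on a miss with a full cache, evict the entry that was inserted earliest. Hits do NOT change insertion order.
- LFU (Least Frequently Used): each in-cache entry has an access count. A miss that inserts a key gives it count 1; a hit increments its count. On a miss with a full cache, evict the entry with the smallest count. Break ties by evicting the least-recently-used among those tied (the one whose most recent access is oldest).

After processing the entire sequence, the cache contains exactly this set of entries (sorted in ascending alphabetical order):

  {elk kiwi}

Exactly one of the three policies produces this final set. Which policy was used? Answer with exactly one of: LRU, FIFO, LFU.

Simulating under each policy and comparing final sets:
  LRU: final set = {dog kiwi} -> differs
  FIFO: final set = {dog kiwi} -> differs
  LFU: final set = {elk kiwi} -> MATCHES target
Only LFU produces the target set.

Answer: LFU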